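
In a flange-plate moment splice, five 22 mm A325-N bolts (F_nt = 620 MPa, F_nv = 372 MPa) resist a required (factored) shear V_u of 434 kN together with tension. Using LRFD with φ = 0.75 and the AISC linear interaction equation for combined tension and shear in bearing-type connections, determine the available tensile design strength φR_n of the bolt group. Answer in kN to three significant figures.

426 kN

A_b = π·22²/4 = 380.1 mm²; f_rv = 434 × 1000 / (5 × 380.1) = 228.3 MPa.
F'_nt = 1.3 F_nt − (F_nt / φF_nv) f_rv = 1.3·620 − (620/(0.75·372))·228.3 = 298.6 MPa, capped at F_nt → F'_nt = 298.6 MPa.
R_n = F'_nt · A_b · n = 298.6 × 380.1 × 5 / 1000 = 567.5 kN.
Design strength φR_n = 0.75 × 567.5 = 426 kN.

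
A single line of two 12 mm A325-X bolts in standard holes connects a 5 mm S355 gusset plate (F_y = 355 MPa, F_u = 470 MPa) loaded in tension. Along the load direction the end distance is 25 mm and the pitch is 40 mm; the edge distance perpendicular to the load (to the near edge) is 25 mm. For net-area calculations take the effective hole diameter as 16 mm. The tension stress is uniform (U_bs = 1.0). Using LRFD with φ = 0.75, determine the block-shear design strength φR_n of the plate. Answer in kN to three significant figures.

73.3 kN

Shear plane L_v = 25 + 1·40 = 65 mm; A_gv = 65 × 5 = 325 mm².
A_nv = (65 − 1.5·16) × 5 = 205 mm².
A_nt = (25 − 0.5·16) × 5 = 85 mm².
0.6 F_u A_nv = 57.81 kN; 0.6 F_y A_gv = 69.23 kN → shear rupture governs the shear term.
R_n = 57.81 + 1.0 × 470 × 85 / 1000 = 97.76 kN.
Design strength φR_n = 0.75 × 97.76 = 73.3 kN.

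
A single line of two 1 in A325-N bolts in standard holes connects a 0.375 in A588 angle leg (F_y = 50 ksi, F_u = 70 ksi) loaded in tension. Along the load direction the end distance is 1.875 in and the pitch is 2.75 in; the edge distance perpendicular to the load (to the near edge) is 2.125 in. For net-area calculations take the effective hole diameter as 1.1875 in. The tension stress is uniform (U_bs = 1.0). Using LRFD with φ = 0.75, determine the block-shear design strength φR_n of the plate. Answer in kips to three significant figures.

Shear plane L_v = 1.875 + 1·2.75 = 4.625 in; A_gv = 4.625 × 0.375 = 1.734 in².
A_nv = (4.625 − 1.5·1.1875) × 0.375 = 1.066 in².
A_nt = (2.125 − 0.5·1.1875) × 0.375 = 0.5742 in².
0.6 F_u A_nv = 44.79 kips; 0.6 F_y A_gv = 52.03 kips → shear rupture governs the shear term.
R_n = 44.79 + 1.0 × 70 × 0.5742 = 84.98 kips.
Design strength φR_n = 0.75 × 84.98 = 63.7 kips.

63.7 kips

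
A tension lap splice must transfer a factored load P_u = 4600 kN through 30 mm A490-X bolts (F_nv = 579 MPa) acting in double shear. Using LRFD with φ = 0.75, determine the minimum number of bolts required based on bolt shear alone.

8 bolts

A_b = π·30²/4 = 706.9 mm².
Per-bolt design strength φR_n = 0.75 × 579 × 706.9 × 2 / 1000 = 613.9 kN.
n ≥ 4600 / 613.9 = 7.493 → use 8 bolts.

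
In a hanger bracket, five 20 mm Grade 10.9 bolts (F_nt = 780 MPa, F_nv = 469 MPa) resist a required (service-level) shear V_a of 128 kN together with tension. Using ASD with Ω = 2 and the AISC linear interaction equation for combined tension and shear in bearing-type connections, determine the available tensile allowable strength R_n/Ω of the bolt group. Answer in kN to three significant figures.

A_b = π·20²/4 = 314.2 mm²; f_rv = 128 × 1000 / (5 × 314.2) = 81.49 MPa.
F'_nt = 1.3 F_nt − (Ω F_nt / F_nv) f_rv = 1.3·780 − (2·780/469)·81.49 = 743 MPa, capped at F_nt → F'_nt = 743 MPa.
R_n = F'_nt · A_b · n = 743 × 314.2 × 5 / 1000 = 1167 kN.
Allowable strength R_n/Ω = 1167 / 2 = 584 kN.

584 kN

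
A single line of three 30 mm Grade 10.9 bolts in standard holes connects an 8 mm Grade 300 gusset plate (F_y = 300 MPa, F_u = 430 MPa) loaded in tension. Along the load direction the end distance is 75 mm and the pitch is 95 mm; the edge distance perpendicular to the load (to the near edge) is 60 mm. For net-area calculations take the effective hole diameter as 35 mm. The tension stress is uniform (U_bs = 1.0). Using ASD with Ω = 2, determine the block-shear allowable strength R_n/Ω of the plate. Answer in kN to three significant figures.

Shear plane L_v = 75 + 2·95 = 265 mm; A_gv = 265 × 8 = 2120 mm².
A_nv = (265 − 2.5·35) × 8 = 1420 mm².
A_nt = (60 − 0.5·35) × 8 = 340 mm².
0.6 F_u A_nv = 366.4 kN; 0.6 F_y A_gv = 381.6 kN → shear rupture governs the shear term.
R_n = 366.4 + 1.0 × 430 × 340 / 1000 = 512.6 kN.
Allowable strength R_n/Ω = 512.6 / 2 = 256 kN.

256 kN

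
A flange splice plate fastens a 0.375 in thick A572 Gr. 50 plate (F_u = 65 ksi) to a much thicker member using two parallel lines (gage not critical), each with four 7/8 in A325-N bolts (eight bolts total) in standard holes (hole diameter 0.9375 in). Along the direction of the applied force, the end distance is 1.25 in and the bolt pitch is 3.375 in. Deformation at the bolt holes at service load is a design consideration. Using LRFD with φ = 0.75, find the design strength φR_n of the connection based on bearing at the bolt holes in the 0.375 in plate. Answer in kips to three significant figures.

Per bolt r_n = 1.2 l_c t F_u ≤ 2.4 d t F_u; upper limit = 2.4 × 0.875 × 0.375 × 65 = 51.19 kips.
Edge bolt: l_c = 1.25 − 0.9375/2 = 0.7812 in → 1.2 × 0.7812 × 0.375 × 65 = 22.85 → r_n = 22.85 kips.
Interior bolts: l_c = 3.375 − 0.9375 = 2.438 in → 1.2 × 2.438 × 0.375 × 65 = 71.3 → r_n = 51.19 kips.
R_n = 2 × 22.85 + 6 × 51.19 = 352.8 kips.
Design strength φR_n = 0.75 × 352.8 = 265 kips.

265 kips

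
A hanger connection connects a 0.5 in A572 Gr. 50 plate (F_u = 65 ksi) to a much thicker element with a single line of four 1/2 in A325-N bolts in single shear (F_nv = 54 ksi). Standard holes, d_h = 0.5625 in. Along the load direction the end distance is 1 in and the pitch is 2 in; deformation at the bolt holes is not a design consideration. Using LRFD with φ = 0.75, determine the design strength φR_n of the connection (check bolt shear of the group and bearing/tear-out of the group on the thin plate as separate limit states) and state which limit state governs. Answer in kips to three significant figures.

31.8 kips (bolt shear governs)

Bolt shear: A_b = π·0.5²/4 = 0.1963 in²; R_n = 54 × 0.1963 × 4 × 1 = 42.41 kips → 0.75 × 42.41 = 31.8 kips.
Bearing (1.5 l_c t F_u ≤ 3.0 d t F_u): upper limit = 3.0·0.5·0.5·65 = 48.75 kips.
  Edge l_c = 1 − 0.5625/2 = 0.7188 → r_n = 35.04 kips; interior l_c = 2 − 0.5625 = 1.438 → r_n = 48.75 kips.
  R_n,bearing = 1·35.04 + 3·48.75 = 181.3 kips → 0.75 × 181.3 = 136 kips.
Bolt shear governs: 31.8 kips.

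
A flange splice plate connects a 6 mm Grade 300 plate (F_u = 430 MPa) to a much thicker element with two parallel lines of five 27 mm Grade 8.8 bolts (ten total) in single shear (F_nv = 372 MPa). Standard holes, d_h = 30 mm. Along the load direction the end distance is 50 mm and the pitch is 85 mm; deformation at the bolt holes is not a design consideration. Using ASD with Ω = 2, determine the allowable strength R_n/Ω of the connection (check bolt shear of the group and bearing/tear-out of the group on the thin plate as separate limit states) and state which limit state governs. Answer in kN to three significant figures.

Bolt shear: A_b = π·27²/4 = 572.6 mm²; R_n = 372 × 572.6 × 10 × 1 / 1000 = 2130 kN → 2130 / 2 = 1060 kN.
Bearing (1.5 l_c t F_u ≤ 3.0 d t F_u): upper limit = 3.0·27·6·430 / 1000 = 209 kN.
  Edge l_c = 50 − 30/2 = 35 → r_n = 135.4 kN; interior l_c = 85 − 30 = 55 → r_n = 209 kN.
  R_n,bearing = 2·135.4 + 8·209 = 1943 kN → 1943 / 2 = 971 kN.
Bearing governs: 971 kN.

971 kN (bearing governs)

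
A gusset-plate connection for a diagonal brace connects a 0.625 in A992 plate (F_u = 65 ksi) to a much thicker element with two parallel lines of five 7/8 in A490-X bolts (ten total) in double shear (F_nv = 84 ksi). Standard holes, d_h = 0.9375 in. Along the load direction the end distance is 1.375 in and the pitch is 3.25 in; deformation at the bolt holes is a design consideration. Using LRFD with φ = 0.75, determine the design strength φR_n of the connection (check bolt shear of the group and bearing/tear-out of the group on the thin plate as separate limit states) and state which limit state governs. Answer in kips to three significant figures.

578 kips (bearing governs)

Bolt shear: A_b = π·0.875²/4 = 0.6013 in²; R_n = 84 × 0.6013 × 10 × 2 = 1010 kips → 0.75 × 1010 = 758 kips.
Bearing (1.2 l_c t F_u ≤ 2.4 d t F_u): upper limit = 2.4·0.875·0.625·65 = 85.31 kips.
  Edge l_c = 1.375 − 0.9375/2 = 0.9062 → r_n = 44.18 kips; interior l_c = 3.25 − 0.9375 = 2.312 → r_n = 85.31 kips.
  R_n,bearing = 2·44.18 + 8·85.31 = 770.9 kips → 0.75 × 770.9 = 578 kips.
Bearing governs: 578 kips.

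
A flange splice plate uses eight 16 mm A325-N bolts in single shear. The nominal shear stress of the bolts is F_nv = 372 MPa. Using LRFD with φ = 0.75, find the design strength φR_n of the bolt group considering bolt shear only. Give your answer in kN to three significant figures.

A_b = π × 16² / 4 = 201.1 mm².
R_n = F_nv · A_b · n · n_s = 372 × 201.1 × 8 × 1 / 1000 = 598.4 kN.
Design strength φR_n = 0.75 × 598.4 = 449 kN.

449 kN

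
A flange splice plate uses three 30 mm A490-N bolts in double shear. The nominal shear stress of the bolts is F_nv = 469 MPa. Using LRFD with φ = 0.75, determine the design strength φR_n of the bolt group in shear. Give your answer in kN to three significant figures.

1490 kN

A_b = π × 30² / 4 = 706.9 mm².
R_n = F_nv · A_b · n · n_s = 469 × 706.9 × 3 × 2 / 1000 = 1989 kN.
Design strength φR_n = 0.75 × 1989 = 1490 kN.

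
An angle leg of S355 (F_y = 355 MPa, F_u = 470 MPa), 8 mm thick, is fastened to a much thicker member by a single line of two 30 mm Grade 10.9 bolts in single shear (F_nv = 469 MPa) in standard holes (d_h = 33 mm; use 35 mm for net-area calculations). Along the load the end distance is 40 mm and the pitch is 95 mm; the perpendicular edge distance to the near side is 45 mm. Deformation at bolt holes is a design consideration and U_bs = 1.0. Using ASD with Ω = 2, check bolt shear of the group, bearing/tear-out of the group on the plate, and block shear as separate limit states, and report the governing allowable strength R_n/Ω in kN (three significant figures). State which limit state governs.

145 kN (block shear governs)

Bolt shear: A_b = π·30²/4 = 706.9 mm²; R_n = 469 × 706.9 × 2 × 1 / 1000 = 663 kN → 663 / 2 = 332 kN.
Bearing: edge l_c = 23.5, r_n = 106 kN; interior l_c = 62, r_n = 270.7 kN; R_n = 106 + 1·270.7 = 376.8 kN → 188 kN.
Block shear: A_gv = 1080, A_nv = 660, A_nt = 220 mm²; R_n = min(0.6F_uA_nv, 0.6F_yA_gv) + U_bs·F_u·A_nt = 289.5 kN → 145 kN.
Block shear governs: 145 kN.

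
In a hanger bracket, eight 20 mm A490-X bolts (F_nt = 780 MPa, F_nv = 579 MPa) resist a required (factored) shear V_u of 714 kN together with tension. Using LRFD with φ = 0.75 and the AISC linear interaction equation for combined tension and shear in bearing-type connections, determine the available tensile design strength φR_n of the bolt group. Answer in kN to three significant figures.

A_b = π·20²/4 = 314.2 mm²; f_rv = 714 × 1000 / (8 × 314.2) = 284.1 MPa.
F'_nt = 1.3 F_nt − (F_nt / φF_nv) f_rv = 1.3·780 − (780/(0.75·579))·284.1 = 503.7 MPa, capped at F_nt → F'_nt = 503.7 MPa.
R_n = F'_nt · A_b · n = 503.7 × 314.2 × 8 / 1000 = 1266 kN.
Design strength φR_n = 0.75 × 1266 = 949 kN.

949 kN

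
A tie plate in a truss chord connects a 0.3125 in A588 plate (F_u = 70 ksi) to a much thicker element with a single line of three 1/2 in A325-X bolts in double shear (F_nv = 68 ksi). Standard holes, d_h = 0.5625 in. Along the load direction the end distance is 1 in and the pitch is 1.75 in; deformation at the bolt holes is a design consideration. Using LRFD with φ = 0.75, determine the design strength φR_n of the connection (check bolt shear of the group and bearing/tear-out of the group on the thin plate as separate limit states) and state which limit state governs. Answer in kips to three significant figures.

Bolt shear: A_b = π·0.5²/4 = 0.1963 in²; R_n = 68 × 0.1963 × 3 × 2 = 80.11 kips → 0.75 × 80.11 = 60.1 kips.
Bearing (1.2 l_c t F_u ≤ 2.4 d t F_u): upper limit = 2.4·0.5·0.3125·70 = 26.25 kips.
  Edge l_c = 1 − 0.5625/2 = 0.7188 → r_n = 18.87 kips; interior l_c = 1.75 − 0.5625 = 1.188 → r_n = 26.25 kips.
  R_n,bearing = 1·18.87 + 2·26.25 = 71.37 kips → 0.75 × 71.37 = 53.5 kips.
Bearing governs: 53.5 kips.

53.5 kips (bearing governs)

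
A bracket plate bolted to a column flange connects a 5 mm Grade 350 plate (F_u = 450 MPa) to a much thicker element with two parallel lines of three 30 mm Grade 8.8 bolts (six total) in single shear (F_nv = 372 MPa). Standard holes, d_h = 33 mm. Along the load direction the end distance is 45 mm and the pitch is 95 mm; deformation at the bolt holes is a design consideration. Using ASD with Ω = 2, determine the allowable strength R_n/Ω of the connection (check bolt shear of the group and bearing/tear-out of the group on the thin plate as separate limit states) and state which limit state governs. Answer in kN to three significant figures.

401 kN (bearing governs)

Bolt shear: A_b = π·30²/4 = 706.9 mm²; R_n = 372 × 706.9 × 6 × 1 / 1000 = 1578 kN → 1578 / 2 = 789 kN.
Bearing (1.2 l_c t F_u ≤ 2.4 d t F_u): upper limit = 2.4·30·5·450 / 1000 = 162 kN.
  Edge l_c = 45 − 33/2 = 28.5 → r_n = 76.95 kN; interior l_c = 95 − 33 = 62 → r_n = 162 kN.
  R_n,bearing = 2·76.95 + 4·162 = 801.9 kN → 801.9 / 2 = 401 kN.
Bearing governs: 401 kN.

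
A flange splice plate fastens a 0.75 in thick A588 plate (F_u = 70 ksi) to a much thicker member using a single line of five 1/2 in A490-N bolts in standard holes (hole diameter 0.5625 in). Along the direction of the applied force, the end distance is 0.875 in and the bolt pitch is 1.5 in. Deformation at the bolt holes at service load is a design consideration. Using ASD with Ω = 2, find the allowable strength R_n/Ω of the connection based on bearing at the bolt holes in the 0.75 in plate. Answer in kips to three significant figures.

137 kips

Per bolt r_n = 1.2 l_c t F_u ≤ 2.4 d t F_u; upper limit = 2.4 × 0.5 × 0.75 × 70 = 63 kips.
Edge bolt: l_c = 0.875 − 0.5625/2 = 0.5938 in → 1.2 × 0.5938 × 0.75 × 70 = 37.41 → r_n = 37.41 kips.
Interior bolts: l_c = 1.5 − 0.5625 = 0.9375 in → 1.2 × 0.9375 × 0.75 × 70 = 59.06 → r_n = 59.06 kips.
R_n = 1 × 37.41 + 4 × 59.06 = 273.7 kips.
Allowable strength R_n/Ω = 273.7 / 2 = 137 kips.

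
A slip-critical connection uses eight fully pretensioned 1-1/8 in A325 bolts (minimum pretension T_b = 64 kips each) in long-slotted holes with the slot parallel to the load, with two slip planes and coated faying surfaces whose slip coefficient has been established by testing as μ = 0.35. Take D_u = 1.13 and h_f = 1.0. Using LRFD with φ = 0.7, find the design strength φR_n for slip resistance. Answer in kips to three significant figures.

R_n = μ · D_u · h_f · T_b · n_s · n_b = 0.35 × 1.13 × 1.0 × 64 × 2 × 8 = 405 kips.
Design strength φR_n = 0.7 × 405 = 283 kips.

283 kips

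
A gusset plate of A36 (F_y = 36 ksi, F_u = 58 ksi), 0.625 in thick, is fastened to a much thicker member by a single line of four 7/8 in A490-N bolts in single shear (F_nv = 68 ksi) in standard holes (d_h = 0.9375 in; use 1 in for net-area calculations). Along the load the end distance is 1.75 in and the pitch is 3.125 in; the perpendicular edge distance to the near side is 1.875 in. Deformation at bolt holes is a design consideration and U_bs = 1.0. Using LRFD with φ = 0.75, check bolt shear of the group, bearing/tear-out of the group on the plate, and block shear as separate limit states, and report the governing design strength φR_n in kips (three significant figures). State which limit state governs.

123 kips (bolt shear governs)

Bolt shear: A_b = π·0.875²/4 = 0.6013 in²; R_n = 68 × 0.6013 × 4 × 1 = 163.6 kips → 0.75 × 163.6 = 123 kips.
Bearing: edge l_c = 1.281, r_n = 55.73 kips; interior l_c = 2.188, r_n = 76.12 kips; R_n = 55.73 + 3·76.12 = 284.1 kips → 213 kips.
Block shear: A_gv = 6.953, A_nv = 4.766, A_nt = 0.8594 in²; R_n = min(0.6F_uA_nv, 0.6F_yA_gv) + U_bs·F_u·A_nt = 200 kips → 150 kips.
Bolt shear governs: 123 kips.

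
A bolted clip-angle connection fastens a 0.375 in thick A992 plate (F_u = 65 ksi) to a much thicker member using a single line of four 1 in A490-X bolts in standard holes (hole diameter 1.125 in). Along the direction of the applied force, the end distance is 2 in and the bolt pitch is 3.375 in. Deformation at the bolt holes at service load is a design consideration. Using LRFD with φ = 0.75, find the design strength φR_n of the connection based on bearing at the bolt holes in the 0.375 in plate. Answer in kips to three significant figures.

163 kips

Per bolt r_n = 1.2 l_c t F_u ≤ 2.4 d t F_u; upper limit = 2.4 × 1 × 0.375 × 65 = 58.5 kips.
Edge bolt: l_c = 2 − 1.125/2 = 1.438 in → 1.2 × 1.438 × 0.375 × 65 = 42.05 → r_n = 42.05 kips.
Interior bolts: l_c = 3.375 − 1.125 = 2.25 in → 1.2 × 2.25 × 0.375 × 65 = 65.81 → r_n = 58.5 kips.
R_n = 1 × 42.05 + 3 × 58.5 = 217.5 kips.
Design strength φR_n = 0.75 × 217.5 = 163 kips.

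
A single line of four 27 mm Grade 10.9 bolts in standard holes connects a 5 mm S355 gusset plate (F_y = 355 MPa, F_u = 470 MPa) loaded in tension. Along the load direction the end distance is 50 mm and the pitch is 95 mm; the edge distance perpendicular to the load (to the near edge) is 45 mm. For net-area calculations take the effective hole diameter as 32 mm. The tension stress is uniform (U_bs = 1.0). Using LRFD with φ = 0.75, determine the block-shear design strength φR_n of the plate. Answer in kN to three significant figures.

Shear plane L_v = 50 + 3·95 = 335 mm; A_gv = 335 × 5 = 1675 mm².
A_nv = (335 − 3.5·32) × 5 = 1115 mm².
A_nt = (45 − 0.5·32) × 5 = 145 mm².
0.6 F_u A_nv = 314.4 kN; 0.6 F_y A_gv = 356.8 kN → shear rupture governs the shear term.
R_n = 314.4 + 1.0 × 470 × 145 / 1000 = 382.6 kN.
Design strength φR_n = 0.75 × 382.6 = 287 kN.

287 kN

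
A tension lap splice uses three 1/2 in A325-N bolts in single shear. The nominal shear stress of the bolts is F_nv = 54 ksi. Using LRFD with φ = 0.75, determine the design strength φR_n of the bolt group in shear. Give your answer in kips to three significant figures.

A_b = π × 0.5² / 4 = 0.1963 in².
R_n = F_nv · A_b · n · n_s = 54 × 0.1963 × 3 × 1 = 31.81 kips.
Design strength φR_n = 0.75 × 31.81 = 23.9 kips.

23.9 kips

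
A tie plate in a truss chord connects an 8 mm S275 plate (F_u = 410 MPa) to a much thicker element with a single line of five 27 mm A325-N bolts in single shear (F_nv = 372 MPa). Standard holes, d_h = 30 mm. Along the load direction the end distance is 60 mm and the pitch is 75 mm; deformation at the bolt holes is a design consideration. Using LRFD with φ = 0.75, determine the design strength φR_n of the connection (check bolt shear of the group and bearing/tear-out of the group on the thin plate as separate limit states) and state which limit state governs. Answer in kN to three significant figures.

Bolt shear: A_b = π·27²/4 = 572.6 mm²; R_n = 372 × 572.6 × 5 × 1 / 1000 = 1065 kN → 0.75 × 1065 = 799 kN.
Bearing (1.2 l_c t F_u ≤ 2.4 d t F_u): upper limit = 2.4·27·8·410 / 1000 = 212.5 kN.
  Edge l_c = 60 − 30/2 = 45 → r_n = 177.1 kN; interior l_c = 75 − 30 = 45 → r_n = 177.1 kN.
  R_n,bearing = 1·177.1 + 4·177.1 = 885.6 kN → 0.75 × 885.6 = 664 kN.
Bearing governs: 664 kN.

664 kN (bearing governs)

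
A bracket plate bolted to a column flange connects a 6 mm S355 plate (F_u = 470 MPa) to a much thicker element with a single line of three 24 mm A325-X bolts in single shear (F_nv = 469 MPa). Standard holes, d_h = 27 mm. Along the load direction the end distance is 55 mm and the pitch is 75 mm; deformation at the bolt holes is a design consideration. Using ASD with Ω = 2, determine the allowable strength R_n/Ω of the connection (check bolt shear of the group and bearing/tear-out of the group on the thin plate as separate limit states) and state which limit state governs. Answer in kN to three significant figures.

Bolt shear: A_b = π·24²/4 = 452.4 mm²; R_n = 469 × 452.4 × 3 × 1 / 1000 = 636.5 kN → 636.5 / 2 = 318 kN.
Bearing (1.2 l_c t F_u ≤ 2.4 d t F_u): upper limit = 2.4·24·6·470 / 1000 = 162.4 kN.
  Edge l_c = 55 − 27/2 = 41.5 → r_n = 140.4 kN; interior l_c = 75 − 27 = 48 → r_n = 162.4 kN.
  R_n,bearing = 1·140.4 + 2·162.4 = 465.3 kN → 465.3 / 2 = 233 kN.
Bearing governs: 233 kN.

233 kN (bearing governs)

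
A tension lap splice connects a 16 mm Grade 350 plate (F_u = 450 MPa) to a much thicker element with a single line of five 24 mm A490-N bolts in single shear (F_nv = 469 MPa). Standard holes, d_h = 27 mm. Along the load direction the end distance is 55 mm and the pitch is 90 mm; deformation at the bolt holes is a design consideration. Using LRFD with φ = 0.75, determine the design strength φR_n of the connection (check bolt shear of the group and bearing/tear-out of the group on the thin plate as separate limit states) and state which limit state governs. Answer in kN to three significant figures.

Bolt shear: A_b = π·24²/4 = 452.4 mm²; R_n = 469 × 452.4 × 5 × 1 / 1000 = 1061 kN → 0.75 × 1061 = 796 kN.
Bearing (1.2 l_c t F_u ≤ 2.4 d t F_u): upper limit = 2.4·24·16·450 / 1000 = 414.7 kN.
  Edge l_c = 55 − 27/2 = 41.5 → r_n = 358.6 kN; interior l_c = 90 − 27 = 63 → r_n = 414.7 kN.
  R_n,bearing = 1·358.6 + 4·414.7 = 2017 kN → 0.75 × 2017 = 1510 kN.
Bolt shear governs: 796 kN.

796 kN (bolt shear governs)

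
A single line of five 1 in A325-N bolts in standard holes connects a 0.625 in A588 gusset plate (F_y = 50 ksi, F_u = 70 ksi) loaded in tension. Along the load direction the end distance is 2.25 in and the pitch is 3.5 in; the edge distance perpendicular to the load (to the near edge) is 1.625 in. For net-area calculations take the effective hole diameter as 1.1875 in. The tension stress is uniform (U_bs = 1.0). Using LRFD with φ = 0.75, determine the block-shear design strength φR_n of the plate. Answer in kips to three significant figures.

Shear plane L_v = 2.25 + 4·3.5 = 16.25 in; A_gv = 16.25 × 0.625 = 10.16 in².
A_nv = (16.25 − 4.5·1.1875) × 0.625 = 6.816 in².
A_nt = (1.625 − 0.5·1.1875) × 0.625 = 0.6445 in².
0.6 F_u A_nv = 286.3 kips; 0.6 F_y A_gv = 304.7 kips → shear rupture governs the shear term.
R_n = 286.3 + 1.0 × 70 × 0.6445 = 331.4 kips.
Design strength φR_n = 0.75 × 331.4 = 249 kips.

249 kips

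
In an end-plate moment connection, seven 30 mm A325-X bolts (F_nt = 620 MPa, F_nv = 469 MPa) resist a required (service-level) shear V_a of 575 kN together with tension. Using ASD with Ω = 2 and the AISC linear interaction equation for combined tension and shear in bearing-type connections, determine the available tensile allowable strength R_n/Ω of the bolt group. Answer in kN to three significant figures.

1230 kN

A_b = π·30²/4 = 706.9 mm²; f_rv = 575 × 1000 / (7 × 706.9) = 116.2 MPa.
F'_nt = 1.3 F_nt − (Ω F_nt / F_nv) f_rv = 1.3·620 − (2·620/469)·116.2 = 498.8 MPa, capped at F_nt → F'_nt = 498.8 MPa.
R_n = F'_nt · A_b · n = 498.8 × 706.9 × 7 / 1000 = 2468 kN.
Allowable strength R_n/Ω = 2468 / 2 = 1230 kN.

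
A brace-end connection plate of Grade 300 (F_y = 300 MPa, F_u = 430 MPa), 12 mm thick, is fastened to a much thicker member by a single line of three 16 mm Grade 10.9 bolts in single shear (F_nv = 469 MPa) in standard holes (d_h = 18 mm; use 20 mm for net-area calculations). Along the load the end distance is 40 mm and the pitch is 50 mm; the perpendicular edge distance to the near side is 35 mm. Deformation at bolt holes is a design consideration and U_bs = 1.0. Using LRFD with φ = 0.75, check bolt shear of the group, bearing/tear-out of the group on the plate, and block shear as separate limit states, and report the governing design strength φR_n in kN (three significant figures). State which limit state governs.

Bolt shear: A_b = π·16²/4 = 201.1 mm²; R_n = 469 × 201.1 × 3 × 1 / 1000 = 282.9 kN → 0.75 × 282.9 = 212 kN.
Bearing: edge l_c = 31, r_n = 192 kN; interior l_c = 32, r_n = 198.1 kN; R_n = 192 + 2·198.1 = 588.2 kN → 441 kN.
Block shear: A_gv = 1680, A_nv = 1080, A_nt = 300 mm²; R_n = min(0.6F_uA_nv, 0.6F_yA_gv) + U_bs·F_u·A_nt = 407.6 kN → 306 kN.
Bolt shear governs: 212 kN.

212 kN (bolt shear governs)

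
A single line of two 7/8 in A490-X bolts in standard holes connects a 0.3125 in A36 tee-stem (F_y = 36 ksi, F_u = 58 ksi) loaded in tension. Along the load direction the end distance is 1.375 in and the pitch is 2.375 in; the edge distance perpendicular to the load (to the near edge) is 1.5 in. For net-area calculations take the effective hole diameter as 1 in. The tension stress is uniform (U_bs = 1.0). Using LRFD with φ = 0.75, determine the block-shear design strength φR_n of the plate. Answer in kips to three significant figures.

31.9 kips

Shear plane L_v = 1.375 + 1·2.375 = 3.75 in; A_gv = 3.75 × 0.3125 = 1.172 in².
A_nv = (3.75 − 1.5·1) × 0.3125 = 0.7031 in².
A_nt = (1.5 − 0.5·1) × 0.3125 = 0.3125 in².
0.6 F_u A_nv = 24.47 kips; 0.6 F_y A_gv = 25.31 kips → shear rupture governs the shear term.
R_n = 24.47 + 1.0 × 58 × 0.3125 = 42.59 kips.
Design strength φR_n = 0.75 × 42.59 = 31.9 kips.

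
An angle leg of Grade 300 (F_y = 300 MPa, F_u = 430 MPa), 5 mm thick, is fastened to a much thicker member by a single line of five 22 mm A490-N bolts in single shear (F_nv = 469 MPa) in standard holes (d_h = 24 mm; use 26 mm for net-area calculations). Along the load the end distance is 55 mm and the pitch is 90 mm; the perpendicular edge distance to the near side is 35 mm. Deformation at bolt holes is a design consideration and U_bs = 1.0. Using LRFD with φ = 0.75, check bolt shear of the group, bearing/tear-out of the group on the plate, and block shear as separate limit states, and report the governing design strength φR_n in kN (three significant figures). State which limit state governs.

Bolt shear: A_b = π·22²/4 = 380.1 mm²; R_n = 469 × 380.1 × 5 × 1 / 1000 = 891.4 kN → 0.75 × 891.4 = 669 kN.
Bearing: edge l_c = 43, r_n = 110.9 kN; interior l_c = 66, r_n = 113.5 kN; R_n = 110.9 + 4·113.5 = 565 kN → 424 kN.
Block shear: A_gv = 2075, A_nv = 1490, A_nt = 110 mm²; R_n = min(0.6F_uA_nv, 0.6F_yA_gv) + U_bs·F_u·A_nt = 420.8 kN → 316 kN.
Block shear governs: 316 kN.

316 kN (block shear governs)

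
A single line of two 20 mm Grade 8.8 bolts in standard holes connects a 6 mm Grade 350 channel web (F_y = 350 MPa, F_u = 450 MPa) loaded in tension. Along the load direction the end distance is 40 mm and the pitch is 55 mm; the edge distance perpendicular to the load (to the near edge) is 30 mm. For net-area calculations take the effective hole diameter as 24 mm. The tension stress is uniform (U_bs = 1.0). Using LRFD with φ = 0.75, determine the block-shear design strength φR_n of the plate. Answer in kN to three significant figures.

Shear plane L_v = 40 + 1·55 = 95 mm; A_gv = 95 × 6 = 570 mm².
A_nv = (95 − 1.5·24) × 6 = 354 mm².
A_nt = (30 − 0.5·24) × 6 = 108 mm².
0.6 F_u A_nv = 95.58 kN; 0.6 F_y A_gv = 119.7 kN → shear rupture governs the shear term.
R_n = 95.58 + 1.0 × 450 × 108 / 1000 = 144.2 kN.
Design strength φR_n = 0.75 × 144.2 = 108 kN.

108 kN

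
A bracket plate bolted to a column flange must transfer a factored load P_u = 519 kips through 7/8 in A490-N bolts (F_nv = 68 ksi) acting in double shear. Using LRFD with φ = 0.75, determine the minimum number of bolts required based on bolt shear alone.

9 bolts

A_b = π·0.875²/4 = 0.6013 in².
Per-bolt design strength φR_n = 0.75 × 68 × 0.6013 × 2 = 61.33 kips.
n ≥ 519 / 61.33 = 8.462 → use 9 bolts.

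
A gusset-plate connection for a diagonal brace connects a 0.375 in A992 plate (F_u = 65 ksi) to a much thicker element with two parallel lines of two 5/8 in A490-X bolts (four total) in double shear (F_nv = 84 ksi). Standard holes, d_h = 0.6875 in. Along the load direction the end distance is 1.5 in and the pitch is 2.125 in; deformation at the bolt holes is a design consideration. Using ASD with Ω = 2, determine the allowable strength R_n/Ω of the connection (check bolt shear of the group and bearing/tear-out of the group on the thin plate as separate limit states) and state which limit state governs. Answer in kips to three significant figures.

70.4 kips (bearing governs)

Bolt shear: A_b = π·0.625²/4 = 0.3068 in²; R_n = 84 × 0.3068 × 4 × 2 = 206.2 kips → 206.2 / 2 = 103 kips.
Bearing (1.2 l_c t F_u ≤ 2.4 d t F_u): upper limit = 2.4·0.625·0.375·65 = 36.56 kips.
  Edge l_c = 1.5 − 0.6875/2 = 1.156 → r_n = 33.82 kips; interior l_c = 2.125 − 0.6875 = 1.438 → r_n = 36.56 kips.
  R_n,bearing = 2·33.82 + 2·36.56 = 140.8 kips → 140.8 / 2 = 70.4 kips.
Bearing governs: 70.4 kips.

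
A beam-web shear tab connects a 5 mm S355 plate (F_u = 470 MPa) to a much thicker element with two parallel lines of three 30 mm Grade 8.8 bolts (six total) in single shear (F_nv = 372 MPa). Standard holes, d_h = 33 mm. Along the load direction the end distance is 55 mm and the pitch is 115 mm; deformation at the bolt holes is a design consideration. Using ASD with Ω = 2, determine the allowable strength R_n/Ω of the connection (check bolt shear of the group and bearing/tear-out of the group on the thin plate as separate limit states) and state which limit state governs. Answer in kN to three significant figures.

447 kN (bearing governs)

Bolt shear: A_b = π·30²/4 = 706.9 mm²; R_n = 372 × 706.9 × 6 × 1 / 1000 = 1578 kN → 1578 / 2 = 789 kN.
Bearing (1.2 l_c t F_u ≤ 2.4 d t F_u): upper limit = 2.4·30·5·470 / 1000 = 169.2 kN.
  Edge l_c = 55 − 33/2 = 38.5 → r_n = 108.6 kN; interior l_c = 115 − 33 = 82 → r_n = 169.2 kN.
  R_n,bearing = 2·108.6 + 4·169.2 = 893.9 kN → 893.9 / 2 = 447 kN.
Bearing governs: 447 kN.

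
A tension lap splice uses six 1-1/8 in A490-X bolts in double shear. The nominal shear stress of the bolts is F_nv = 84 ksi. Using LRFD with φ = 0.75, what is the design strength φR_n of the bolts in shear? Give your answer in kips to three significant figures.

751 kips

A_b = π × 1.125² / 4 = 0.994 in².
R_n = F_nv · A_b · n · n_s = 84 × 0.994 × 6 × 2 = 1002 kips.
Design strength φR_n = 0.75 × 1002 = 751 kips.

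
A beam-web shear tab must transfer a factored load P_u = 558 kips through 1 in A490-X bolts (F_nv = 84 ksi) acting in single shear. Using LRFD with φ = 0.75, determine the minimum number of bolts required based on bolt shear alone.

A_b = π·1²/4 = 0.7854 in².
Per-bolt design strength φR_n = 0.75 × 84 × 0.7854 × 1 = 49.48 kips.
n ≥ 558 / 49.48 = 11.28 → use 12 bolts.

12 bolts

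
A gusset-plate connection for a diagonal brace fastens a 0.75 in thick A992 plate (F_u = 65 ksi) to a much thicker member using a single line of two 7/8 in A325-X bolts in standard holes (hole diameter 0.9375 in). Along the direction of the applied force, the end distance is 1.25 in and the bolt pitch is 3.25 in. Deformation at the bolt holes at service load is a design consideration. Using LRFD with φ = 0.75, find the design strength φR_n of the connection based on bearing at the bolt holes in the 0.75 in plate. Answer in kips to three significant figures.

111 kips

Per bolt r_n = 1.2 l_c t F_u ≤ 2.4 d t F_u; upper limit = 2.4 × 0.875 × 0.75 × 65 = 102.4 kips.
Edge bolt: l_c = 1.25 − 0.9375/2 = 0.7812 in → 1.2 × 0.7812 × 0.75 × 65 = 45.7 → r_n = 45.7 kips.
Interior bolts: l_c = 3.25 − 0.9375 = 2.312 in → 1.2 × 2.312 × 0.75 × 65 = 135.3 → r_n = 102.4 kips.
R_n = 1 × 45.7 + 1 × 102.4 = 148.1 kips.
Design strength φR_n = 0.75 × 148.1 = 111 kips.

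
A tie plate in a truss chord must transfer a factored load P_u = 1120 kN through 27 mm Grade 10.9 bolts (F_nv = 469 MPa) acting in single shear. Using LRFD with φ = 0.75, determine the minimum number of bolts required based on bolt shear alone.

6 bolts

A_b = π·27²/4 = 572.6 mm².
Per-bolt design strength φR_n = 0.75 × 469 × 572.6 × 1 / 1000 = 201.4 kN.
n ≥ 1120 / 201.4 = 5.561 → use 6 bolts.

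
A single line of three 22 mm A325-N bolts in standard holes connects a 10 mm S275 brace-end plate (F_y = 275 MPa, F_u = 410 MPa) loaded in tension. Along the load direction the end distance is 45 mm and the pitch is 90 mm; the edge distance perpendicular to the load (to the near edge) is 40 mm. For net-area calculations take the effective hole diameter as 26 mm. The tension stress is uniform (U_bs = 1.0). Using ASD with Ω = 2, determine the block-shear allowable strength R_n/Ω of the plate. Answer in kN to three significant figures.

Shear plane L_v = 45 + 2·90 = 225 mm; A_gv = 225 × 10 = 2250 mm².
A_nv = (225 − 2.5·26) × 10 = 1600 mm².
A_nt = (40 − 0.5·26) × 10 = 270 mm².
0.6 F_u A_nv = 393.6 kN; 0.6 F_y A_gv = 371.2 kN → shear yielding governs the shear term.
R_n = 371.2 + 1.0 × 410 × 270 / 1000 = 481.9 kN.
Allowable strength R_n/Ω = 481.9 / 2 = 241 kN.

241 kN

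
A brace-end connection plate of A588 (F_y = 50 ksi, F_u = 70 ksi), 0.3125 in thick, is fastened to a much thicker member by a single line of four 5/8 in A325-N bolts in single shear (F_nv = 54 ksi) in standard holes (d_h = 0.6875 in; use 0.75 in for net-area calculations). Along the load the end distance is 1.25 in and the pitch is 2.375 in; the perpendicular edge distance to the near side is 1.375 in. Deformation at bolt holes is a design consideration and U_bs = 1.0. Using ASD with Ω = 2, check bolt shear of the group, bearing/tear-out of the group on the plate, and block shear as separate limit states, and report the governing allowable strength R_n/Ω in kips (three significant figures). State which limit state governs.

Bolt shear: A_b = π·0.625²/4 = 0.3068 in²; R_n = 54 × 0.3068 × 4 × 1 = 66.27 kips → 66.27 / 2 = 33.1 kips.
Bearing: edge l_c = 0.9062, r_n = 23.79 kips; interior l_c = 1.688, r_n = 32.81 kips; R_n = 23.79 + 3·32.81 = 122.2 kips → 61.1 kips.
Block shear: A_gv = 2.617, A_nv = 1.797, A_nt = 0.3125 in²; R_n = min(0.6F_uA_nv, 0.6F_yA_gv) + U_bs·F_u·A_nt = 97.34 kips → 48.7 kips.
Bolt shear governs: 33.1 kips.

33.1 kips (bolt shear governs)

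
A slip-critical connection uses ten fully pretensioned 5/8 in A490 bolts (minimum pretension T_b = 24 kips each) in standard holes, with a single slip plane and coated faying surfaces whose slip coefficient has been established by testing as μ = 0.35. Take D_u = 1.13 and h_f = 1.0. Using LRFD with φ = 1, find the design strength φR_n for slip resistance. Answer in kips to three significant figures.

R_n = μ · D_u · h_f · T_b · n_s · n_b = 0.35 × 1.13 × 1.0 × 24 × 1 × 10 = 94.92 kips.
Design strength φR_n = 1 × 94.92 = 94.9 kips.

94.9 kips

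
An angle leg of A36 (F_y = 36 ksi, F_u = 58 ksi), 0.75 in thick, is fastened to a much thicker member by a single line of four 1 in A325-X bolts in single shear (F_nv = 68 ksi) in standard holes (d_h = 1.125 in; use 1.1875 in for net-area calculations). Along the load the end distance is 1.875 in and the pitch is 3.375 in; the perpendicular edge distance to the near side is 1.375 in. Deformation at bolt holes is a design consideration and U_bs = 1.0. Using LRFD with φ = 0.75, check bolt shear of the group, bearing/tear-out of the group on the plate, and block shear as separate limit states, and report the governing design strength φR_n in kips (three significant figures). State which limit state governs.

Bolt shear: A_b = π·1²/4 = 0.7854 in²; R_n = 68 × 0.7854 × 4 × 1 = 213.6 kips → 0.75 × 213.6 = 160 kips.
Bearing: edge l_c = 1.312, r_n = 68.51 kips; interior l_c = 2.25, r_n = 104.4 kips; R_n = 68.51 + 3·104.4 = 381.7 kips → 286 kips.
Block shear: A_gv = 9, A_nv = 5.883, A_nt = 0.5859 in²; R_n = min(0.6F_uA_nv, 0.6F_yA_gv) + U_bs·F_u·A_nt = 228.4 kips → 171 kips.
Bolt shear governs: 160 kips.

160 kips (bolt shear governs)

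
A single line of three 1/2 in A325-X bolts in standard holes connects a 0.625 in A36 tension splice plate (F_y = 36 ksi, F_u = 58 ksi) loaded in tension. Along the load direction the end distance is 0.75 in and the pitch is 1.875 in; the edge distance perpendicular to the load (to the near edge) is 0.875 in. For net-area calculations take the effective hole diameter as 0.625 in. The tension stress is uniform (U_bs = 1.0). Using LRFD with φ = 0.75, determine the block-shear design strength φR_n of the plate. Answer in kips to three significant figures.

Shear plane L_v = 0.75 + 2·1.875 = 4.5 in; A_gv = 4.5 × 0.625 = 2.812 in².
A_nv = (4.5 − 2.5·0.625) × 0.625 = 1.836 in².
A_nt = (0.875 − 0.5·0.625) × 0.625 = 0.3516 in².
0.6 F_u A_nv = 63.89 kips; 0.6 F_y A_gv = 60.75 kips → shear yielding governs the shear term.
R_n = 60.75 + 1.0 × 58 × 0.3516 = 81.14 kips.
Design strength φR_n = 0.75 × 81.14 = 60.9 kips.

60.9 kips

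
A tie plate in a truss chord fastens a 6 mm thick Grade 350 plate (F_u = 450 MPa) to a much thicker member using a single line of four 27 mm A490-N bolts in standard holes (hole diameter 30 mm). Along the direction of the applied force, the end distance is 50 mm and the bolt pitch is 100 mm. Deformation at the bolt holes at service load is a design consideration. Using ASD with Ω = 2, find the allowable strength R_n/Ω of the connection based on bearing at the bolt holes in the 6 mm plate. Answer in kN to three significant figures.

Per bolt r_n = 1.2 l_c t F_u ≤ 2.4 d t F_u; upper limit = 2.4 × 27 × 6 × 450 / 1000 = 175 kN.
Edge bolt: l_c = 50 − 30/2 = 35 mm → 1.2 × 35 × 6 × 450 / 1000 = 113.4 → r_n = 113.4 kN.
Interior bolts: l_c = 100 − 30 = 70 mm → 1.2 × 70 × 6 × 450 / 1000 = 226.8 → r_n = 175 kN.
R_n = 1 × 113.4 + 3 × 175 = 638.3 kN.
Allowable strength R_n/Ω = 638.3 / 2 = 319 kN.

319 kN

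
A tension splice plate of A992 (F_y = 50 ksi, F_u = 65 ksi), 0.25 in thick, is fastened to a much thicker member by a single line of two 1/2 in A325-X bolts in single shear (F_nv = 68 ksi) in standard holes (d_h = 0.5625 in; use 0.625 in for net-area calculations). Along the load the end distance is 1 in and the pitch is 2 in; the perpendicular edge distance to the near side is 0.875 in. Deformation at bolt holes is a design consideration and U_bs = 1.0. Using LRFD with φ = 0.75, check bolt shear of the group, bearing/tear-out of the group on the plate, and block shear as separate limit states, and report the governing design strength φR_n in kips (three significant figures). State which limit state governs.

Bolt shear: A_b = π·0.5²/4 = 0.1963 in²; R_n = 68 × 0.1963 × 2 × 1 = 26.7 kips → 0.75 × 26.7 = 20 kips.
Bearing: edge l_c = 0.7188, r_n = 14.02 kips; interior l_c = 1.438, r_n = 19.5 kips; R_n = 14.02 + 1·19.5 = 33.52 kips → 25.1 kips.
Block shear: A_gv = 0.75, A_nv = 0.5156, A_nt = 0.1406 in²; R_n = min(0.6F_uA_nv, 0.6F_yA_gv) + U_bs·F_u·A_nt = 29.25 kips → 21.9 kips.
Bolt shear governs: 20 kips.

20 kips (bolt shear governs)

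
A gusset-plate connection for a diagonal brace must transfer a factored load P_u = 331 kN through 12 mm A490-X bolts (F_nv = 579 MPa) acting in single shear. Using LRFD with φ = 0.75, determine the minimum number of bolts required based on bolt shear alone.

A_b = π·12²/4 = 113.1 mm².
Per-bolt design strength φR_n = 0.75 × 579 × 113.1 × 1 / 1000 = 49.11 kN.
n ≥ 331 / 49.11 = 6.74 → use 7 bolts.

7 bolts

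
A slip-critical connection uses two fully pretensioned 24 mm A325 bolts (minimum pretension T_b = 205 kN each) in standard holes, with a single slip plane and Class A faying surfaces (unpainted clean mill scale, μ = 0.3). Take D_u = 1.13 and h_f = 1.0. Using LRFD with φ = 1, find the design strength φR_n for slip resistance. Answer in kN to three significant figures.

139 kN

R_n = μ · D_u · h_f · T_b · n_s · n_b = 0.3 × 1.13 × 1.0 × 205 × 1 × 2 = 139 kN.
Design strength φR_n = 1 × 139 = 139 kN.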